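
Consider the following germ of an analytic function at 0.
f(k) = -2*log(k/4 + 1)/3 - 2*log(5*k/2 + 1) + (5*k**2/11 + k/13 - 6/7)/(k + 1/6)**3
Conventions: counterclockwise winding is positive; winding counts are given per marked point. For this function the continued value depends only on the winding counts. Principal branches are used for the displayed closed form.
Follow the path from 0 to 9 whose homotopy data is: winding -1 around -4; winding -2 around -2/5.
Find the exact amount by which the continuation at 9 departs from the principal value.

Continued minus principal equals (28/3)*pi*i.

The rational part is single-valued and drops out of the difference; each branch term changes only by its own monodromy.
(-2)*log(1 - k/(-2/5)): each positive loop around -2/5 adds 2*pi*i to the log, so winding -2 contributes (-2)*(-2)*2*pi*i = (8)*pi*i.
(-2/3)*log(1 - k/(-4)): each positive loop around -4 adds 2*pi*i to the log, so winding -1 contributes (-2/3)*(-1)*2*pi*i = (4/3)*pi*i.
Summing the contributions at k = 9 gives (28/3)*pi*i.


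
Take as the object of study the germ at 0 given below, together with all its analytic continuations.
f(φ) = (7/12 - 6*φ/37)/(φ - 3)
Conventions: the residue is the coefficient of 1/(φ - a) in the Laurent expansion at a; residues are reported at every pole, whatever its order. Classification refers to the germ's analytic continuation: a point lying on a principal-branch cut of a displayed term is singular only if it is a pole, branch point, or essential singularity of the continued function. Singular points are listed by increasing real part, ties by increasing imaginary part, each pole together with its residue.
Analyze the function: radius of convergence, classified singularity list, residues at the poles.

Radius of convergence at 0: 3.
At 3: a pole of order 1; residue 43/444.

Denominator factor (φ - 3): pole of order 1 at 3, modulus 3.
The radius of convergence is the smallest modulus among the singular points: 3.
At the order-1 pole 3 set g(φ) = (φ - (3))*f(φ) = 7/12 - 6*φ/37.
Simple pole: residue = g(a) at a = 3, which is 43/444.


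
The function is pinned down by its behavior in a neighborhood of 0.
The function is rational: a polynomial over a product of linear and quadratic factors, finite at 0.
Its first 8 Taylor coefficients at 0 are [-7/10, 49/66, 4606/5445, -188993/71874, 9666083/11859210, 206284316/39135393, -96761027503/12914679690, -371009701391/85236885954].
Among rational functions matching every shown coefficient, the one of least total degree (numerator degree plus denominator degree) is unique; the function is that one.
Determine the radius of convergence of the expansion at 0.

The radius of convergence is (1/7)*sqrt(21).

No rational of total degree below 2 reproduces all 8 coefficients; solving the [0/2] Pade equations on them gives f(z) = -3/(10*(z**2 + 5*z/11 + 3/7)), whose expansion matches every shown term.
Denominator factor (z**2 + 5*z/11 + 3/7): discriminant -1277/847, complex-conjugate roots (-5/22) + ((1/154)*sqrt(8939))*i and (-5/22) - ((1/154)*sqrt(8939))*i; poles of order 1, moduli (1/7)*sqrt(21) and (1/7)*sqrt(21).
The radius of convergence is the smallest modulus among the singular points: (1/7)*sqrt(21).


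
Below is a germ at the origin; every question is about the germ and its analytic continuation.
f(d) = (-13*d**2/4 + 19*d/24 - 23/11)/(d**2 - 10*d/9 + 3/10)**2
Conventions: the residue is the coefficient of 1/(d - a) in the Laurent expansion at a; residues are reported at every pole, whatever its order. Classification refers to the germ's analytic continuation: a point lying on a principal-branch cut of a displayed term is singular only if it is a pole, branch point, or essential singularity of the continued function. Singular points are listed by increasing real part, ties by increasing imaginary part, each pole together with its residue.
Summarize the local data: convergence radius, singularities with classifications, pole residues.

Radius of convergence at 0: 5/9 - (1/90)*sqrt(70).
At 5/9 - (1/90)*sqrt(70): a pole of order 2; residue -(421173/4312)*sqrt(70).
At 5/9 + (1/90)*sqrt(70): a pole of order 2; residue (421173/4312)*sqrt(70).

Denominator factor (d**2 - 10*d/9 + 3/10)^2: discriminant 14/405, real irrational roots 5/9 + (1/90)*sqrt(70) and 5/9 - (1/90)*sqrt(70); poles of order 2, moduli 5/9 + (1/90)*sqrt(70) and 5/9 - (1/90)*sqrt(70).
The radius of convergence is the smallest modulus among the singular points: 5/9 - (1/90)*sqrt(70).
The factor d**2 - 10*d/9 + 3/10 splits as (d - a)(d - a') with a = 5/9 - (1/90)*sqrt(70), a' = 5/9 + (1/90)*sqrt(70). At the order-2 pole a set g(d) = (d - a)^2*f(d) = [-13*d**2/4 + 19*d/24 - 23/11] / (d - a')^2.
Order-2 pole: residue = g'(a); g'(5/9 - (1/90)*sqrt(70)) = -(421173/4312)*sqrt(70), so the residue is -(421173/4312)*sqrt(70).
The factor d**2 - 10*d/9 + 3/10 splits as (d - a)(d - a') with a = 5/9 + (1/90)*sqrt(70), a' = 5/9 - (1/90)*sqrt(70). At the order-2 pole a set g(d) = (d - a)^2*f(d) = [-13*d**2/4 + 19*d/24 - 23/11] / (d - a')^2.
Order-2 pole: residue = g'(a); g'(5/9 + (1/90)*sqrt(70)) = (421173/4312)*sqrt(70), so the residue is (421173/4312)*sqrt(70).
List the singular points by increasing real part (a conjugate pair: the negative imaginary part first).


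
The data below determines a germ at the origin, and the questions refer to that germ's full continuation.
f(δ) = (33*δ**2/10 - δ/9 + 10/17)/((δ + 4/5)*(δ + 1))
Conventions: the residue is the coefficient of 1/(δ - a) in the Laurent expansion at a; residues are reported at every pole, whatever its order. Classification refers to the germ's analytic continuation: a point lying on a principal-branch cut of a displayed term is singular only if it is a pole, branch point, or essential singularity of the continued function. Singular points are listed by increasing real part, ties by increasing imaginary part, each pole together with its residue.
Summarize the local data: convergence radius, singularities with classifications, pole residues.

Denominator factor (δ + 4/5): pole of order 1 at -4/5, modulus 4/5.
Denominator factor (δ + 1): pole of order 1 at -1, modulus 1.
The radius of convergence is the smallest modulus among the singular points: 4/5.
At the order-1 pole -1 set g(δ) = (δ - (-1))*f(δ) = (33*δ**2/10 - δ/9 + 10/17)/(δ + 4/5).
Simple pole: residue = g(a) at a = -1, which is -6119/306.
At the order-1 pole -4/5 set g(δ) = (δ - (-4/5))*f(δ) = (33*δ**2/10 - δ/9 + 10/17)/(δ + 1).
Simple pole: residue = g(a) at a = -4/5, which is 53342/3825.
List the singular points by increasing real part (a conjugate pair: the negative imaginary part first).

Radius of convergence at 0: 4/5.
At -1: a pole of order 1; residue -6119/306.
At -4/5: a pole of order 1; residue 53342/3825.


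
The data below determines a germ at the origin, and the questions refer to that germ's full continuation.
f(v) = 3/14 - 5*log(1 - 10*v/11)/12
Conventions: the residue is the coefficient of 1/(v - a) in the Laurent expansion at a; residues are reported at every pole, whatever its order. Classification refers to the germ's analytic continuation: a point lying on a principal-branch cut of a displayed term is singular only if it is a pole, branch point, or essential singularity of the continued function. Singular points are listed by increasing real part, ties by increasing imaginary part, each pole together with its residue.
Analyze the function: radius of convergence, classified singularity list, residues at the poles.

Radius of convergence at 0: 11/10.
At 11/10: a logarithmic branch point.

Branch term (-5/12)*log(1 - v/(11/10)): its argument vanishes at v = 11/10, a logarithmic branch point, modulus 11/10.
The radius of convergence is the smallest modulus among the singular points: 11/10.


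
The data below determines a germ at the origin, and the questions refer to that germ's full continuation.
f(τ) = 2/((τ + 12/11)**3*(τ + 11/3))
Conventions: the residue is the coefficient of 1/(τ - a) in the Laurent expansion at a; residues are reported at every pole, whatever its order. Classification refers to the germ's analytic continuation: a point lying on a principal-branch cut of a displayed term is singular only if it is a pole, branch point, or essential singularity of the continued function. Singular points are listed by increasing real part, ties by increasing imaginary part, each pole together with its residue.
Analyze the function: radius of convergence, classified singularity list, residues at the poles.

Radius of convergence at 0: 12/11.
At -11/3: a pole of order 1; residue -71874/614125.
At -12/11: a pole of order 3; residue 71874/614125.

Denominator factor (τ + 12/11)^3: pole of order 3 at -12/11, modulus 12/11.
Denominator factor (τ + 11/3): pole of order 1 at -11/3, modulus 11/3.
The radius of convergence is the smallest modulus among the singular points: 12/11.
At the order-1 pole -11/3 set g(τ) = (τ - (-11/3))*f(τ) = 2/(τ + 12/11)**3.
Simple pole: residue = g(a) at a = -11/3, which is -71874/614125.
At the order-3 pole -12/11 set g(τ) = (τ - (-12/11))^3*f(τ) = 2/(τ + 11/3).
Order-3 pole: residue = g''(a)/2; g''(-12/11) = 143748/614125, so the residue is 71874/614125.
List the singular points by increasing real part (a conjugate pair: the negative imaginary part first).


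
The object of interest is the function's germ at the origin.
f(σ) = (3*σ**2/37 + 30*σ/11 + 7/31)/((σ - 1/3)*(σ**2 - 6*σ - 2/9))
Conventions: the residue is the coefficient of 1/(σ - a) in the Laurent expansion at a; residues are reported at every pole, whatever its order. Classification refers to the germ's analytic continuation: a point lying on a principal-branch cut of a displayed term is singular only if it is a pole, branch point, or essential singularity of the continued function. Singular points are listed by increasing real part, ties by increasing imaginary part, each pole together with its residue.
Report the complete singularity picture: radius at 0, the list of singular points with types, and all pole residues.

Denominator factor (σ - 1/3): pole of order 1 at 1/3, modulus 1/3.
Denominator factor (σ**2 - 6*σ - 2/9): discriminant 332/9, real irrational roots 3 + (1/3)*sqrt(83) and 3 - (1/3)*sqrt(83); poles of order 1, moduli 3 + (1/3)*sqrt(83) and -3 + (1/3)*sqrt(83).
The radius of convergence is the smallest modulus among the singular points: -3 + (1/3)*sqrt(83).
The factor σ**2 - 6*σ - 2/9 splits as (σ - a)(σ - a') with a = 3 - (1/3)*sqrt(83), a' = 3 + (1/3)*sqrt(83). At the order-1 pole a set g(σ) = (σ - a)*f(σ) = [(3*σ**2/37 + 30*σ/11 + 7/31)/(σ - 1/3)] / (σ - a').
Simple pole: residue = g(a) at a = 3 - (1/3)*sqrt(83), which is 149331/479446 - (50754/1808819)*sqrt(83).
At the order-1 pole 1/3 set g(σ) = (σ - (1/3))*f(σ) = (3*σ**2/37 + 30*σ/11 + 7/31)/(σ**2 - 6*σ - 2/9).
Simple pole: residue = g(a) at a = 1/3, which is -129894/239723.
The factor σ**2 - 6*σ - 2/9 splits as (σ - a)(σ - a') with a = 3 + (1/3)*sqrt(83), a' = 3 - (1/3)*sqrt(83). At the order-1 pole a set g(σ) = (σ - a)*f(σ) = [(3*σ**2/37 + 30*σ/11 + 7/31)/(σ - 1/3)] / (σ - a').
Simple pole: residue = g(a) at a = 3 + (1/3)*sqrt(83), which is 149331/479446 + (50754/1808819)*sqrt(83).
List the singular points by increasing real part (a conjugate pair: the negative imaginary part first).

Radius of convergence at 0: -3 + (1/3)*sqrt(83).
At 3 - (1/3)*sqrt(83): a pole of order 1; residue 149331/479446 - (50754/1808819)*sqrt(83).
At 1/3: a pole of order 1; residue -129894/239723.
At 3 + (1/3)*sqrt(83): a pole of order 1; residue 149331/479446 + (50754/1808819)*sqrt(83).


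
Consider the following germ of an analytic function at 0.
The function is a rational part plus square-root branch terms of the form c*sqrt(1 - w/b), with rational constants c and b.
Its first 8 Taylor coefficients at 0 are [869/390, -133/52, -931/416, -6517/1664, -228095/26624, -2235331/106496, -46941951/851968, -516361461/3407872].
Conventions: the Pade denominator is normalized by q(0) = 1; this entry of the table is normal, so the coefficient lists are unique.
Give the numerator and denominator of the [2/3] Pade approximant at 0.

Taylor coefficients needed (read off): a_0 = 869/390, a_1 = -133/52, a_2 = -931/416, a_3 = -6517/1664, a_4 = -228095/26624, a_5 = -2235331/106496.
Write the denominator as Q(w) = 1 + q1*w + q2*w^2 + q3*w^3. Requiring Q*f - P = O(w^6) with deg P <= 2 kills the coefficients of w^3..w^5 in Q*f:
  w^3: a_3 + q1*a_2 + q2*a_1 + q3*a_0 = 0, i.e. -6517/1664 + (-931/416)*q1 + (-133/52)*q2 + (869/390)*q3 = 0.
  w^4: a_4 + q1*a_3 + q2*a_2 + q3*a_1 = 0, i.e. -228095/26624 + (-6517/1664)*q1 + (-931/416)*q2 + (-133/52)*q3 = 0.
  w^5: a_5 + q1*a_4 + q2*a_3 + q3*a_2 = 0, i.e. -2235331/106496 + (-228095/26624)*q1 + (-6517/1664)*q2 + (-931/416)*q3 = 0.
Solving this linear system: q1 = -10024/3149, q2 = 295323/201536, q3 = 97755/403072.
The numerator is Q*f truncated at degree 2: P0 = a_0 = 869/390; P1 = a_1 + q1*a_0 = -23703967/2456220; P2 = a_2 + q1*a_1 + q2*a_0 = 240221569/26199680.

The Pade approximant has numerator coefficients [869/390, -23703967/2456220, 240221569/26199680]; denominator coefficients [1, -10024/3149, 295323/201536, 97755/403072].


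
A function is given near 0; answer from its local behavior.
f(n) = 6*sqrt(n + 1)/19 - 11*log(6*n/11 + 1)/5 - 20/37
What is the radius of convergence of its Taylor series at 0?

Branch term (-11/5)*log(1 - n/(-11/6)): its argument vanishes at n = -11/6, a logarithmic branch point, modulus 11/6.
Branch term (6/19)*sqrt(1 - n/(-1)): its argument vanishes at n = -1, a square-root branch point, modulus 1.
The radius of convergence is the smallest modulus among the singular points: 1.

The radius of convergence is 1.


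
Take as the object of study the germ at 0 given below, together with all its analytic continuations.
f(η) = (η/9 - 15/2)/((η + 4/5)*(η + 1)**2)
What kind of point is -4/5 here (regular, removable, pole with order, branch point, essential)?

The denominator factor η + 4/5 vanishes at -4/5 and appears to the power 1; the numerator there equals -683/90, nonzero, and no other factor vanishes.
Hence a pole whose order is the multiplicity, 1.

The point is a pole of order 1.


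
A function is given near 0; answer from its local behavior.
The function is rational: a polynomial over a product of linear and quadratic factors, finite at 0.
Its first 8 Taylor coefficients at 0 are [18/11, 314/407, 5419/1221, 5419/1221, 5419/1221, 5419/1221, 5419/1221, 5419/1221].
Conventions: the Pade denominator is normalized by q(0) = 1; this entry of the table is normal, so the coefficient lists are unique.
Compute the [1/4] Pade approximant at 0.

The Pade approximant has numerator coefficients [18/11, -7736634454/7440928031]; denominator coefficients [1, -667794208/603318489, -7928891135/3619910934, 7181215448/5429866401, 365344335917/65158396812].

Taylor coefficients needed (read off): a_0 = 18/11, a_1 = 314/407, a_2 = 5419/1221, a_3 = 5419/1221, a_4 = 5419/1221, a_5 = 5419/1221.
Write the denominator as Q(φ) = 1 + q1*φ + q2*φ^2 + q3*φ^3 + q4*φ^4. Requiring Q*f - P = O(φ^6) with deg P <= 1 kills the coefficients of φ^2..φ^5 in Q*f:
  φ^2: a_2 + q1*a_1 + q2*a_0 = 0, i.e. 5419/1221 + (314/407)*q1 + (18/11)*q2 = 0.
  φ^3: a_3 + q1*a_2 + q2*a_1 + q3*a_0 = 0, i.e. 5419/1221 + (5419/1221)*q1 + (314/407)*q2 + (18/11)*q3 = 0.
  φ^4: a_4 + q1*a_3 + q2*a_2 + q3*a_1 + q4*a_0 = 0, i.e. 5419/1221 + (5419/1221)*q1 + (5419/1221)*q2 + (314/407)*q3 + (18/11)*q4 = 0.
  φ^5: a_5 + q1*a_4 + q2*a_3 + q3*a_2 + q4*a_1 = 0, i.e. 5419/1221 + (5419/1221)*q1 + (5419/1221)*q2 + (5419/1221)*q3 + (314/407)*q4 = 0.
Solving this linear system: q1 = -667794208/603318489, q2 = -7928891135/3619910934, q3 = 7181215448/5429866401, q4 = 365344335917/65158396812.
The numerator is Q*f truncated at degree 1: P0 = a_0 = 18/11; P1 = a_1 + q1*a_0 = -7736634454/7440928031.


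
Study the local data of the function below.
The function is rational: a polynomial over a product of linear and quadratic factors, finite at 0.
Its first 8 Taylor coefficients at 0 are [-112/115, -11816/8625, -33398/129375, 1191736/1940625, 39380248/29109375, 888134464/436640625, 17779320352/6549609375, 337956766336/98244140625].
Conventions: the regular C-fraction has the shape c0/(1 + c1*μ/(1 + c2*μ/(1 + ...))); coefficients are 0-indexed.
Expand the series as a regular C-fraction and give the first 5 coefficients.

Taylor coefficients (read off): a_0 = -112/115, a_1 = -11816/8625, a_2 = -33398/129375, a_3 = 1191736/1940625, a_4 = 39380248/29109375.
c0 = a_0 = -112/115. Peel one level at a time: if S = 1 + c*μ/S' with S'(0) = 1, then c is the μ-coefficient of S and S' = c*μ/(S - 1).
S_1 = c0/f = 1 + (-211/150)*μ + (179933/105000)*μ^2 + ...; c1 = -211/150.
S_2 = c1*μ/(S_1 - 1) = 1 + (179933/147700)*μ + (84427661/174522320)*μ^2 + ...; c2 = 179933/147700.
S_3 = c2*μ/(S_2 - 1) = 1 + (-422138305/1063044164)*μ + (-922372196425/1813049531384)*μ^2 + ...; c3 = -422138305/1063044164.
S_4 = c3*μ/(S_3 - 1) = 1 + (-461035/359866)*μ + ...; c4 = -461035/359866.

The regular C-fraction coefficients are [-112/115, -211/150, 179933/147700, -422138305/1063044164, -461035/359866].


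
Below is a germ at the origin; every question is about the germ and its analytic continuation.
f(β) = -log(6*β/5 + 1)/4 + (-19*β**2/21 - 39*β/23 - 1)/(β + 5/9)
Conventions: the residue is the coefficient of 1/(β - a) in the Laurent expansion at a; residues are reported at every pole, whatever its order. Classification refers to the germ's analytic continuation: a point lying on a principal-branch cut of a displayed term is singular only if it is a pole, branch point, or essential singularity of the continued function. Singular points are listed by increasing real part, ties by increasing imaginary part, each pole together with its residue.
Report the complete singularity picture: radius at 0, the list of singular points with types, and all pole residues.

Denominator factor (β + 5/9): pole of order 1 at -5/9, modulus 5/9.
Branch term (-1/4)*log(1 - β/(-5/6)): its argument vanishes at β = -5/6, a logarithmic branch point, modulus 5/6.
The radius of convergence is the smallest modulus among the singular points: 5/9.
The branch term is analytic at -5/9 and contributes nothing to the residue; only the rational part matters.
At the order-1 pole -5/9 set g(β) = (β - (-5/9))*(rational part) = -19*β**2/21 - 39*β/23 - 1.
Simple pole: residue = g(a) at a = -5/9, which is -13193/39123.
List the singular points by increasing real part (a conjugate pair: the negative imaginary part first).

Radius of convergence at 0: 5/9.
At -5/6: a logarithmic branch point.
At -5/9: a pole of order 1; residue -13193/39123.


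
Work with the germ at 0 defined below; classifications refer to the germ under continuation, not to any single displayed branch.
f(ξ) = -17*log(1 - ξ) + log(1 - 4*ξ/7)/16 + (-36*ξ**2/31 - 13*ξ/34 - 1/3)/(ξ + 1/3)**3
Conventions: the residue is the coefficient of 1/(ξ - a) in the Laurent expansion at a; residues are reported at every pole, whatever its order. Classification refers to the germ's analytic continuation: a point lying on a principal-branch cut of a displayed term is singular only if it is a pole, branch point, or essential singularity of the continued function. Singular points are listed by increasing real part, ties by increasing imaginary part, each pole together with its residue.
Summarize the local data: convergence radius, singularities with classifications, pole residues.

Denominator factor (ξ + 1/3)^3: pole of order 3 at -1/3, modulus 1/3.
Branch term (1/16)*log(1 - ξ/(7/4)): its argument vanishes at ξ = 7/4, a logarithmic branch point, modulus 7/4.
Branch term (-17)*log(1 - ξ/(1)): its argument vanishes at ξ = 1, a logarithmic branch point, modulus 1.
The radius of convergence is the smallest modulus among the singular points: 1/3.
The branch terms are analytic at -1/3 and contribute nothing to the residue; only the rational part matters.
At the order-3 pole -1/3 set g(ξ) = (ξ - (-1/3))^3*(rational part) = -36*ξ**2/31 - 13*ξ/34 - 1/3.
Order-3 pole: residue = g''(a)/2; g''(-1/3) = -72/31, so the residue is -36/31.
List the singular points by increasing real part (a conjugate pair: the negative imaginary part first).

Radius of convergence at 0: 1/3.
At -1/3: a pole of order 3; residue -36/31.
At 1: a logarithmic branch point.
At 7/4: a logarithmic branch point.


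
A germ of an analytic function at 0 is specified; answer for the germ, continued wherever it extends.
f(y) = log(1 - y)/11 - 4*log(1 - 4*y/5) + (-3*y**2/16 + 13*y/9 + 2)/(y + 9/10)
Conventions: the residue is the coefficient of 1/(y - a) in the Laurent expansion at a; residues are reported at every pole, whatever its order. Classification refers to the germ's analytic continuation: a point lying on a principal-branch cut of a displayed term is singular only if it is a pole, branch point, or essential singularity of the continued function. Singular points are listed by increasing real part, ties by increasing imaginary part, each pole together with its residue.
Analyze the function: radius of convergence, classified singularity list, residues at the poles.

Denominator factor (y + 9/10): pole of order 1 at -9/10, modulus 9/10.
Branch term (1/11)*log(1 - y/(1)): its argument vanishes at y = 1, a logarithmic branch point, modulus 1.
Branch term (-4)*log(1 - y/(5/4)): its argument vanishes at y = 5/4, a logarithmic branch point, modulus 5/4.
The radius of convergence is the smallest modulus among the singular points: 9/10.
The branch terms are analytic at -9/10 and contribute nothing to the residue; only the rational part matters.
At the order-1 pole -9/10 set g(y) = (y - (-9/10))*(rational part) = -3*y**2/16 + 13*y/9 + 2.
Simple pole: residue = g(a) at a = -9/10, which is 877/1600.
List the singular points by increasing real part (a conjugate pair: the negative imaginary part first).

Radius of convergence at 0: 9/10.
At -9/10: a pole of order 1; residue 877/1600.
At 1: a logarithmic branch point.
At 5/4: a logarithmic branch point.


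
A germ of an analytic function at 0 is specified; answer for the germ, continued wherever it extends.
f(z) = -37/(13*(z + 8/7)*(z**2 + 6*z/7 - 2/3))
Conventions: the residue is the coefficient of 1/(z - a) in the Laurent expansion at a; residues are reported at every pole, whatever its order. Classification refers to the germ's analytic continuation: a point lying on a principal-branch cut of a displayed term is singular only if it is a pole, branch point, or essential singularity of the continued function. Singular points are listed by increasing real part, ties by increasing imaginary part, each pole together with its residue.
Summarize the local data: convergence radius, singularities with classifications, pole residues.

Denominator factor (z**2 + 6*z/7 - 2/3): discriminant 500/147, real irrational roots -3/7 + (5/21)*sqrt(15) and -3/7 - (5/21)*sqrt(15); poles of order 1, moduli -3/7 + (5/21)*sqrt(15) and 3/7 + (5/21)*sqrt(15).
Denominator factor (z + 8/7): pole of order 1 at -8/7, modulus 8/7.
The radius of convergence is the smallest modulus among the singular points: -3/7 + (5/21)*sqrt(15).
The factor z**2 + 6*z/7 - 2/3 splits as (z - a)(z - a') with a = -3/7 - (5/21)*sqrt(15), a' = -3/7 + (5/21)*sqrt(15). At the order-1 pole a set g(z) = (z - a)*f(z) = [-37/(13*(z + 8/7))] / (z - a').
Simple pole: residue = g(a) at a = -3/7 - (5/21)*sqrt(15), which is -5439/1300 - (5439/6500)*sqrt(15).
At the order-1 pole -8/7 set g(z) = (z - (-8/7))*f(z) = -37/(13*(z**2 + 6*z/7 - 2/3)).
Simple pole: residue = g(a) at a = -8/7, which is 5439/650.
The factor z**2 + 6*z/7 - 2/3 splits as (z - a)(z - a') with a = -3/7 + (5/21)*sqrt(15), a' = -3/7 - (5/21)*sqrt(15). At the order-1 pole a set g(z) = (z - a)*f(z) = [-37/(13*(z + 8/7))] / (z - a').
Simple pole: residue = g(a) at a = -3/7 + (5/21)*sqrt(15), which is -5439/1300 + (5439/6500)*sqrt(15).
List the singular points by increasing real part (a conjugate pair: the negative imaginary part first).

Radius of convergence at 0: -3/7 + (5/21)*sqrt(15).
At -3/7 - (5/21)*sqrt(15): a pole of order 1; residue -5439/1300 - (5439/6500)*sqrt(15).
At -8/7: a pole of order 1; residue 5439/650.
At -3/7 + (5/21)*sqrt(15): a pole of order 1; residue -5439/1300 + (5439/6500)*sqrt(15).


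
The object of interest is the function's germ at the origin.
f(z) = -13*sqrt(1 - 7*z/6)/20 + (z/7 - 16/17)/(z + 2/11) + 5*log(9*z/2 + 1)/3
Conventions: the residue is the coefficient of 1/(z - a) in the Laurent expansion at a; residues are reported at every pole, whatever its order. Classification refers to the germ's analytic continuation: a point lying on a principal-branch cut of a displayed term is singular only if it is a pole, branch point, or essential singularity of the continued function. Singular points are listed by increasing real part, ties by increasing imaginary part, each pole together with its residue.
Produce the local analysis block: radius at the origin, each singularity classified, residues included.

Denominator factor (z + 2/11): pole of order 1 at -2/11, modulus 2/11.
Branch term (-13/20)*sqrt(1 - z/(6/7)): its argument vanishes at z = 6/7, a square-root branch point, modulus 6/7.
Branch term (5/3)*log(1 - z/(-2/9)): its argument vanishes at z = -2/9, a logarithmic branch point, modulus 2/9.
The radius of convergence is the smallest modulus among the singular points: 2/11.
The branch terms are analytic at -2/11 and contribute nothing to the residue; only the rational part matters.
At the order-1 pole -2/11 set g(z) = (z - (-2/11))*(rational part) = z/7 - 16/17.
Simple pole: residue = g(a) at a = -2/11, which is -1266/1309.
List the singular points by increasing real part (a conjugate pair: the negative imaginary part first).

Radius of convergence at 0: 2/11.
At -2/9: a logarithmic branch point.
At -2/11: a pole of order 1; residue -1266/1309.
At 6/7: an algebraic (square-root) branch point.


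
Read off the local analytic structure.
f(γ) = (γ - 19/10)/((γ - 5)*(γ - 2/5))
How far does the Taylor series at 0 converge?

The radius of convergence is 2/5.

Denominator factor (γ - 5): pole of order 1 at 5, modulus 5.
Denominator factor (γ - 2/5): pole of order 1 at 2/5, modulus 2/5.
The radius of convergence is the smallest modulus among the singular points: 2/5.


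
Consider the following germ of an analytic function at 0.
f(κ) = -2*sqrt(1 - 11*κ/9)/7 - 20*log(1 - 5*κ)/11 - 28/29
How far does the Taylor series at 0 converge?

The radius of convergence is 1/5.

Branch term (-20/11)*log(1 - κ/(1/5)): its argument vanishes at κ = 1/5, a logarithmic branch point, modulus 1/5.
Branch term (-2/7)*sqrt(1 - κ/(9/11)): its argument vanishes at κ = 9/11, a square-root branch point, modulus 9/11.
The radius of convergence is the smallest modulus among the singular points: 1/5.


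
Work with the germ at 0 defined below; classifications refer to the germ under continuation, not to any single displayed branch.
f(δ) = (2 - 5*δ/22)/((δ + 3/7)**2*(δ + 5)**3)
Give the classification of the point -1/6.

The point is a regular point.

Denominator factors: δ + 3/7 = 11/42 at δ = -1/6; δ + 5 = 29/6 at δ = -1/6 — none vanishes.
So the germ continues analytically to -1/6.


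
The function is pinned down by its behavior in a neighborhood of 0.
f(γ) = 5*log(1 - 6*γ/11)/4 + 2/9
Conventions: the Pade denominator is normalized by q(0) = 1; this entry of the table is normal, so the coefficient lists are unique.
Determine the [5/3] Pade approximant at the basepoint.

The Pade approximant has numerator coefficients [2/9, -10/11, 3945/6776, -7545/74536, 405/204974, 243/4509428]; denominator coefficients [1, -45/44, 270/847, -270/9317].

Taylor coefficients needed (expand at 0): a_0 = 2/9, a_1 = -15/22, a_2 = -45/242, a_3 = -90/1331, a_4 = -405/14641, a_5 = -1944/161051, a_6 = -9720/1771561, a_7 = -349920/136410197, a_8 = -262440/214358881.
Write the denominator as Q(γ) = 1 + q1*γ + q2*γ^2 + q3*γ^3. Requiring Q*f - P = O(γ^9) with deg P <= 5 kills the coefficients of γ^6..γ^8 in Q*f:
  γ^6: a_6 + q1*a_5 + q2*a_4 + q3*a_3 = 0, i.e. -9720/1771561 + (-1944/161051)*q1 + (-405/14641)*q2 + (-90/1331)*q3 = 0.
  γ^7: a_7 + q1*a_6 + q2*a_5 + q3*a_4 = 0, i.e. -349920/136410197 + (-9720/1771561)*q1 + (-1944/161051)*q2 + (-405/14641)*q3 = 0.
  γ^8: a_8 + q1*a_7 + q2*a_6 + q3*a_5 = 0, i.e. -262440/214358881 + (-349920/136410197)*q1 + (-9720/1771561)*q2 + (-1944/161051)*q3 = 0.
Solving this linear system: q1 = -45/44, q2 = 270/847, q3 = -270/9317.
The numerator is Q*f truncated at degree 5: P0 = a_0 = 2/9; P1 = a_1 + q1*a_0 = -10/11; P2 = a_2 + q1*a_1 + q2*a_0 = 3945/6776; P3 = a_3 + q1*a_2 + q2*a_1 + q3*a_0 = -7545/74536; P4 = a_4 + q1*a_3 + q2*a_2 + q3*a_1 = 405/204974; P5 = a_5 + q1*a_4 + q2*a_3 + q3*a_2 = 243/4509428.


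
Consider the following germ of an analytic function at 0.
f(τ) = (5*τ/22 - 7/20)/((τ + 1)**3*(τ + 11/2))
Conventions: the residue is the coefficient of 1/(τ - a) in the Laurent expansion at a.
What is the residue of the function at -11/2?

The residue is 64/3645.

At the order-1 pole -11/2 set g(τ) = (τ - (-11/2))*f(τ) = (5*τ/22 - 7/20)/(τ + 1)**3.
Simple pole: residue = g(a) at a = -11/2, which is 64/3645.


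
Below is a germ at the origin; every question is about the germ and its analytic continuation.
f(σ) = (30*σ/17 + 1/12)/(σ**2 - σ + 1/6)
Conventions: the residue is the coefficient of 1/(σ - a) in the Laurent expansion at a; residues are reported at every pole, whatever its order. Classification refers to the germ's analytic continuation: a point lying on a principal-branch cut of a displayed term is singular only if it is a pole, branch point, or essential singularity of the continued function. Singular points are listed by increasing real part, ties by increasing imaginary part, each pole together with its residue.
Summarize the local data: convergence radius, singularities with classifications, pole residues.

Denominator factor (σ**2 - σ + 1/6): discriminant 1/3, real irrational roots 1/2 + (1/6)*sqrt(3) and 1/2 - (1/6)*sqrt(3); poles of order 1, moduli 1/2 + (1/6)*sqrt(3) and 1/2 - (1/6)*sqrt(3).
The radius of convergence is the smallest modulus among the singular points: 1/2 - (1/6)*sqrt(3).
The factor σ**2 - σ + 1/6 splits as (σ - a)(σ - a') with a = 1/2 - (1/6)*sqrt(3), a' = 1/2 + (1/6)*sqrt(3). At the order-1 pole a set g(σ) = (σ - a)*f(σ) = [30*σ/17 + 1/12] / (σ - a').
Simple pole: residue = g(a) at a = 1/2 - (1/6)*sqrt(3), which is 15/17 - (197/204)*sqrt(3).
The factor σ**2 - σ + 1/6 splits as (σ - a)(σ - a') with a = 1/2 + (1/6)*sqrt(3), a' = 1/2 - (1/6)*sqrt(3). At the order-1 pole a set g(σ) = (σ - a)*f(σ) = [30*σ/17 + 1/12] / (σ - a').
Simple pole: residue = g(a) at a = 1/2 + (1/6)*sqrt(3), which is 15/17 + (197/204)*sqrt(3).
List the singular points by increasing real part (a conjugate pair: the negative imaginary part first).

Radius of convergence at 0: 1/2 - (1/6)*sqrt(3).
At 1/2 - (1/6)*sqrt(3): a pole of order 1; residue 15/17 - (197/204)*sqrt(3).
At 1/2 + (1/6)*sqrt(3): a pole of order 1; residue 15/17 + (197/204)*sqrt(3).


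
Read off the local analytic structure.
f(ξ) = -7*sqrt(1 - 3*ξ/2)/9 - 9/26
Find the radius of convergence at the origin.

Branch term (-7/9)*sqrt(1 - ξ/(2/3)): its argument vanishes at ξ = 2/3, a square-root branch point, modulus 2/3.
The radius of convergence is the smallest modulus among the singular points: 2/3.

The radius of convergence is 2/3.


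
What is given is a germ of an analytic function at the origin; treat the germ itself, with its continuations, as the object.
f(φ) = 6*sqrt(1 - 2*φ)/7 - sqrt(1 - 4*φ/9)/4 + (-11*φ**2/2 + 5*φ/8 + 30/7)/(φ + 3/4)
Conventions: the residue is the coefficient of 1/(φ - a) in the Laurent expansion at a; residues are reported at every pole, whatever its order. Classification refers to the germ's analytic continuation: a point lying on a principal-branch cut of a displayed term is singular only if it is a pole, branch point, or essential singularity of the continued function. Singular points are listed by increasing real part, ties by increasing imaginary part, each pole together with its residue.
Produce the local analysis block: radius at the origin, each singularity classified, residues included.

Radius of convergence at 0: 1/2.
At -3/4: a pole of order 1; residue 81/112.
At 1/2: an algebraic (square-root) branch point.
At 9/4: an algebraic (square-root) branch point.

Denominator factor (φ + 3/4): pole of order 1 at -3/4, modulus 3/4.
Branch term (6/7)*sqrt(1 - φ/(1/2)): its argument vanishes at φ = 1/2, a square-root branch point, modulus 1/2.
Branch term (-1/4)*sqrt(1 - φ/(9/4)): its argument vanishes at φ = 9/4, a square-root branch point, modulus 9/4.
The radius of convergence is the smallest modulus among the singular points: 1/2.
The branch terms are analytic at -3/4 and contribute nothing to the residue; only the rational part matters.
At the order-1 pole -3/4 set g(φ) = (φ - (-3/4))*(rational part) = -11*φ**2/2 + 5*φ/8 + 30/7.
Simple pole: residue = g(a) at a = -3/4, which is 81/112.
List the singular points by increasing real part (a conjugate pair: the negative imaginary part first).


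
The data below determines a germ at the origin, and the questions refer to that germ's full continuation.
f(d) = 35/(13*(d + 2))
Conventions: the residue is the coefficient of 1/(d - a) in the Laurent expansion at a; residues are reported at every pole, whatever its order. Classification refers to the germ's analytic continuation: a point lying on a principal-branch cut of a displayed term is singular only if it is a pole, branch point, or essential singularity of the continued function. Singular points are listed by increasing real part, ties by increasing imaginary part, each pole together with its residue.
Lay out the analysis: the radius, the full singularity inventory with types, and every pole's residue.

Denominator factor (d + 2): pole of order 1 at -2, modulus 2.
The radius of convergence is the smallest modulus among the singular points: 2.
At the order-1 pole -2 set g(d) = (d - (-2))*f(d) = 35/13.
Simple pole: residue = g(a) at a = -2, which is 35/13.

Radius of convergence at 0: 2.
At -2: a pole of order 1; residue 35/13.


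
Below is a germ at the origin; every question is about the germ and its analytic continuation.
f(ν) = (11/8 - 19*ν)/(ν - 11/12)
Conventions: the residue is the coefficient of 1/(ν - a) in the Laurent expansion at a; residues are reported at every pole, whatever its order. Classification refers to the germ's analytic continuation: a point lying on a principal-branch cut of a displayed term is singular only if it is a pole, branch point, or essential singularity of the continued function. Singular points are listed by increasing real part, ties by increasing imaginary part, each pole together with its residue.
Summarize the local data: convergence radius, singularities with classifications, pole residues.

Denominator factor (ν - 11/12): pole of order 1 at 11/12, modulus 11/12.
The radius of convergence is the smallest modulus among the singular points: 11/12.
At the order-1 pole 11/12 set g(ν) = (ν - (11/12))*f(ν) = 11/8 - 19*ν.
Simple pole: residue = g(a) at a = 11/12, which is -385/24.

Radius of convergence at 0: 11/12.
At 11/12: a pole of order 1; residue -385/24.


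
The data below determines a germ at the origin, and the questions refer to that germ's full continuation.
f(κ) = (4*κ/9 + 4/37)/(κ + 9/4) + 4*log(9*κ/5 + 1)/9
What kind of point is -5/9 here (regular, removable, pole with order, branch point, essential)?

The point is a logarithmic branch point.

The term (4/9)*log(1 - κ/(-5/9)) has argument 1 - -5/9/(-5/9) = 0 at -5/9: a logarithmic (infinitely-sheeted) branch point; the remaining terms are analytic or single-valued there.


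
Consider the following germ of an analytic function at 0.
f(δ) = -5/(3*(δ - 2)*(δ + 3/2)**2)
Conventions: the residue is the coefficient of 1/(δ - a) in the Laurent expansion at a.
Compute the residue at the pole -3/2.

The residue is 20/147.

At the order-2 pole -3/2 set g(δ) = (δ - (-3/2))^2*f(δ) = -5/(3*(δ - 2)).
Order-2 pole: residue = g'(a); g'(-3/2) = 20/147, so the residue is 20/147.


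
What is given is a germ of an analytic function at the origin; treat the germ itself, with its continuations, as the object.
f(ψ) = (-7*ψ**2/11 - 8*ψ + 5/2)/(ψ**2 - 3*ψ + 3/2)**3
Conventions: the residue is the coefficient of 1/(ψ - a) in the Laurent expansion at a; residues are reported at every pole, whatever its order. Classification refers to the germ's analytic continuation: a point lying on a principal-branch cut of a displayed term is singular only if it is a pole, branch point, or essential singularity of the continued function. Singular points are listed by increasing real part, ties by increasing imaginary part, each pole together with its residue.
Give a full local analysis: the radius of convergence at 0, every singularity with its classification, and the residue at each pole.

Denominator factor (ψ**2 - 3*ψ + 3/2)^3: discriminant 3, real irrational roots 3/2 + (1/2)*sqrt(3) and 3/2 - (1/2)*sqrt(3); poles of order 3, moduli 3/2 + (1/2)*sqrt(3) and 3/2 - (1/2)*sqrt(3).
The radius of convergence is the smallest modulus among the singular points: 3/2 - (1/2)*sqrt(3).
The factor ψ**2 - 3*ψ + 3/2 splits as (ψ - a)(ψ - a') with a = 3/2 - (1/2)*sqrt(3), a' = 3/2 + (1/2)*sqrt(3). At the order-3 pole a set g(ψ) = (ψ - a)^3*f(ψ) = [-7*ψ**2/11 - 8*ψ + 5/2] / (ψ - a')^3.
Order-3 pole: residue = g''(a)/2; g''(3/2 - (1/2)*sqrt(3)) = (158/33)*sqrt(3), so the residue is (79/33)*sqrt(3).
The factor ψ**2 - 3*ψ + 3/2 splits as (ψ - a)(ψ - a') with a = 3/2 + (1/2)*sqrt(3), a' = 3/2 - (1/2)*sqrt(3). At the order-3 pole a set g(ψ) = (ψ - a)^3*f(ψ) = [-7*ψ**2/11 - 8*ψ + 5/2] / (ψ - a')^3.
Order-3 pole: residue = g''(a)/2; g''(3/2 + (1/2)*sqrt(3)) = -(158/33)*sqrt(3), so the residue is -(79/33)*sqrt(3).
List the singular points by increasing real part (a conjugate pair: the negative imaginary part first).

Radius of convergence at 0: 3/2 - (1/2)*sqrt(3).
At 3/2 - (1/2)*sqrt(3): a pole of order 3; residue (79/33)*sqrt(3).
At 3/2 + (1/2)*sqrt(3): a pole of order 3; residue -(79/33)*sqrt(3).


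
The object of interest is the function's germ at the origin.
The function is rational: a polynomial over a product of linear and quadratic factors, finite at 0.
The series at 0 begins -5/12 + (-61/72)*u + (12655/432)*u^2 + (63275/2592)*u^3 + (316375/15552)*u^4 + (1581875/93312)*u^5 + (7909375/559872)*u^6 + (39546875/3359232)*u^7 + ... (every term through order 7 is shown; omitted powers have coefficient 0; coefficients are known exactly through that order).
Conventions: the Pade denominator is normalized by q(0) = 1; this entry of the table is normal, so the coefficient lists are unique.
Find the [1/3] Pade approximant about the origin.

The Pade approximant has numerator coefficients [-5/12, -97961/9822]; denominator coefficients [1, 215135/9822, 126550/4911, 2531000/1637].

Taylor coefficients needed (read off): a_0 = -5/12, a_1 = -61/72, a_2 = 12655/432, a_3 = 63275/2592, a_4 = 316375/15552.
Write the denominator as Q(u) = 1 + q1*u + q2*u^2 + q3*u^3. Requiring Q*f - P = O(u^5) with deg P <= 1 kills the coefficients of u^2..u^4 in Q*f:
  u^2: a_2 + q1*a_1 + q2*a_0 = 0, i.e. 12655/432 + (-61/72)*q1 + (-5/12)*q2 = 0.
  u^3: a_3 + q1*a_2 + q2*a_1 + q3*a_0 = 0, i.e. 63275/2592 + (12655/432)*q1 + (-61/72)*q2 + (-5/12)*q3 = 0.
  u^4: a_4 + q1*a_3 + q2*a_2 + q3*a_1 = 0, i.e. 316375/15552 + (63275/2592)*q1 + (12655/432)*q2 + (-61/72)*q3 = 0.
Solving this linear system: q1 = 215135/9822, q2 = 126550/4911, q3 = 2531000/1637.
The numerator is Q*f truncated at degree 1: P0 = a_0 = -5/12; P1 = a_1 + q1*a_0 = -97961/9822.


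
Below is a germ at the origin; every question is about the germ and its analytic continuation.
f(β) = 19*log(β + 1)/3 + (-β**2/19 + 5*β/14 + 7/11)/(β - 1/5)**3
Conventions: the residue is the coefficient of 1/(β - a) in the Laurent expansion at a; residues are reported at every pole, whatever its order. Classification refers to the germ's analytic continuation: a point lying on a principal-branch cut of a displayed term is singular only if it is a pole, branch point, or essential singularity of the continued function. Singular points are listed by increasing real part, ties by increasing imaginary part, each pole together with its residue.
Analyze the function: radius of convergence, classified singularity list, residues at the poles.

Denominator factor (β - 1/5)^3: pole of order 3 at 1/5, modulus 1/5.
Branch term (19/3)*log(1 - β/(-1)): its argument vanishes at β = -1, a logarithmic branch point, modulus 1.
The radius of convergence is the smallest modulus among the singular points: 1/5.
The branch term is analytic at 1/5 and contributes nothing to the residue; only the rational part matters.
At the order-3 pole 1/5 set g(β) = (β - (1/5))^3*(rational part) = -β**2/19 + 5*β/14 + 7/11.
Order-3 pole: residue = g''(a)/2; g''(1/5) = -2/19, so the residue is -1/19.
List the singular points by increasing real part (a conjugate pair: the negative imaginary part first).

Radius of convergence at 0: 1/5.
At -1: a logarithmic branch point.
At 1/5: a pole of order 3; residue -1/19.
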